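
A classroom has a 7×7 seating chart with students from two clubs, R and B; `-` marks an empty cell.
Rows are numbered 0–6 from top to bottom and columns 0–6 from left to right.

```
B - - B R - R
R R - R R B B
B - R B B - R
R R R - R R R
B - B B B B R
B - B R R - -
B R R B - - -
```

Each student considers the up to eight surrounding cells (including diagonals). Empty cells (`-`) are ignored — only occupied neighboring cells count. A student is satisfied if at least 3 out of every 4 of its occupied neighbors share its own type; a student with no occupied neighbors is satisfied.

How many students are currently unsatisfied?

Row 0: (0,0)B 0/2 not · (0,3)B 0/3 not · (0,4)R 2/4 not · (0,6)R 0/2 not
Row 1: (1,0)R 1/3 not · (1,1)R 2/4 not · (1,3)R 3/6 not · (1,4)R 2/6 not · (1,5)B 2/6 not · (1,6)B 1/3 not
Row 2: (2,0)B 0/4 not · (2,2)R 4/5 satisfied · (2,3)B 1/6 not · (2,4)B 2/6 not · (2,6)R 2/4 not
Row 3: (3,0)R 1/3 not · (3,1)R 3/6 not · (3,2)R 2/5 not · (3,4)R 1/6 not · (3,5)R 4/7 not · (3,6)R 3/4 satisfied
Row 4: (4,0)B 1/3 not · (4,2)B 2/5 not · (4,3)B 3/7 not · (4,4)B 2/6 not · (4,5)B 1/6 not · (4,6)R 2/3 not
Row 5: (5,0)B 2/3 not · (5,2)B 3/6 not · (5,3)R 2/7 not · (5,4)R 1/5 not
Row 6: (6,0)B 1/2 not · (6,1)R 1/4 not · (6,2)R 2/4 not · (6,3)B 1/4 not
Unsatisfied: (0,0), (0,3), (0,4), (0,6), (1,0), (1,1), (1,3), (1,4), (1,5), (1,6), (2,0), (2,3), (2,4), (2,6), (3,0), (3,1), (3,2), (3,4), (3,5), (4,0), (4,2), (4,3), (4,4), (4,5), (4,6), (5,0), (5,2), (5,3), (5,4), (6,0), (6,1), (6,2), (6,3) — 33 in total.

33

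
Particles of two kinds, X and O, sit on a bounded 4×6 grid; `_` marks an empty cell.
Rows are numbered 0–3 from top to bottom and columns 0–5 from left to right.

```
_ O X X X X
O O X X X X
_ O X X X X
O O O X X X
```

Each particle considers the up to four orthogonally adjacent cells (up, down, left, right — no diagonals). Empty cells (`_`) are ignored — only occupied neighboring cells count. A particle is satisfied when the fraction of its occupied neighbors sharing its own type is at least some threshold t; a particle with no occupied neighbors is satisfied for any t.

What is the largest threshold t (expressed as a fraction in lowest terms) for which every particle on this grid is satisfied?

(0,1)O 1/2
(0,2)X 2/3
(0,3)X 3/3
(0,4)X 3/3
(0,5)X 2/2
(1,0)O 1/1
(1,1)O 3/4
(1,2)X 3/4
(1,3)X 4/4
(1,4)X 4/4
(1,5)X 3/3
(2,1)O 2/3
(2,2)X 2/4
(2,3)X 4/4
(2,4)X 4/4
(2,5)X 3/3
(3,0)O 1/1
(3,1)O 3/3
(3,2)O 1/3
(3,3)X 2/3
(3,4)X 3/3
(3,5)X 2/2
The smallest same-type fraction is 1/3 at (3,2), which reduces to 1/3. Any threshold above that leaves this particle unsatisfied.

1/3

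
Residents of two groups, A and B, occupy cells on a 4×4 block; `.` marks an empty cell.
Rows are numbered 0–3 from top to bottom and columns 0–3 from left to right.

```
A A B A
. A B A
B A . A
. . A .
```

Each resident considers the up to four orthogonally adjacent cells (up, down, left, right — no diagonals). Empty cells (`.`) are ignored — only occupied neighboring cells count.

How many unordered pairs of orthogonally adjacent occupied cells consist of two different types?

Scan each occupied cell's neighbors to the right and below so each pair is counted once.
Row 0: A(0,0)–A(0,1)= A(0,1)–B(0,2)≠ A(0,1)–A(1,1)= B(0,2)–A(0,3)≠ B(0,2)–B(1,2)= A(0,3)–A(1,3)=  → 2/6 unlike.
Row 1: A(1,1)–B(1,2)≠ A(1,1)–A(2,1)= B(1,2)–A(1,3)≠ A(1,3)–A(2,3)=  → 2/4 unlike.
Row 2: B(2,0)–A(2,1)≠  → 1/1 unlike.
Total adjacent occupied pairs: 11; unlike-type pairs: 5.

5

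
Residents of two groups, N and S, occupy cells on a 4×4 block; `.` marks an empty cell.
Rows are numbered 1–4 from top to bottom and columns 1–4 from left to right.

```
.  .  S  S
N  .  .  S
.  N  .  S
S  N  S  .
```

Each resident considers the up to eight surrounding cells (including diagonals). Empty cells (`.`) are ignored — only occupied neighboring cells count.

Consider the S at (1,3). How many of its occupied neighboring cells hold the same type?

2

Occupied neighbors of (1,3): (1,4)=S, (2,4)=S.
Same type (S): 2 of 2.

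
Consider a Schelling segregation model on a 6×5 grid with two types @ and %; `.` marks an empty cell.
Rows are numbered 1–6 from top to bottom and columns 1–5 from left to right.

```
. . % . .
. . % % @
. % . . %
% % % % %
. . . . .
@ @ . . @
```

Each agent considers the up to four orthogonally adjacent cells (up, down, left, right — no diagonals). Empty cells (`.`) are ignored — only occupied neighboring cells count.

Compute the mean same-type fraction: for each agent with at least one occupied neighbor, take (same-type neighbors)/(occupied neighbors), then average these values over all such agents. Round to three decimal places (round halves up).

0.846

(1,3)% 1/1
(2,3)% 2/2
(2,4)% 1/2
(2,5)@ 0/2
(3,2)% 1/1
(3,5)% 1/2
(4,1)% 1/1
(4,2)% 3/3
(4,3)% 2/2
(4,4)% 2/2
(4,5)% 2/2
(6,1)@ 1/1
(6,2)@ 1/1
(6,5)@ — no occupied neighbors
Sum over 13 agents: 1/1 + 2/2 + 1/2 + 0/2 + 1/1 + 1/2 + 1/1 + 3/3 + 2/2 + 2/2 + 2/2 + 1/1 + 1/1 = 11; mean = 11 ÷ 13 = 11/13 = 0.846153… → 0.846.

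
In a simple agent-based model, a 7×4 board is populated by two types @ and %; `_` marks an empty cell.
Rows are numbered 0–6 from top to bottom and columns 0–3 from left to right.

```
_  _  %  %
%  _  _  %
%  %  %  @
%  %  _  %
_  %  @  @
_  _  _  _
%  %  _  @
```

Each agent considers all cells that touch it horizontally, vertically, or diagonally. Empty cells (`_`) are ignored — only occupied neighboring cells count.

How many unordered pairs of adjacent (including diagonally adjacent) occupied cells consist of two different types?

7

Scan each occupied cell's neighbors to the right and below (and the two forward diagonals) so each pair is counted once.
Row 0: %(0,2)–%(0,3)= %(0,2)–%(1,3)= %(0,3)–%(1,3)=  → 0/3 unlike.
Row 1: %(1,0)–%(2,0)= %(1,0)–%(2,1)= %(1,3)–@(2,3)≠ %(1,3)–%(2,2)=  → 1/4 unlike.
Row 2: %(2,0)–%(2,1)= %(2,0)–%(3,0)= %(2,0)–%(3,1)= %(2,1)–%(2,2)= %(2,1)–%(3,1)= %(2,1)–%(3,0)= %(2,2)–@(2,3)≠ %(2,2)–%(3,3)= %(2,2)–%(3,1)= @(2,3)–%(3,3)≠  → 2/10 unlike.
Row 3: %(3,0)–%(3,1)= %(3,0)–%(4,1)= %(3,1)–%(4,1)= %(3,1)–@(4,2)≠ %(3,3)–@(4,3)≠ %(3,3)–@(4,2)≠  → 3/6 unlike.
Row 4: %(4,1)–@(4,2)≠ @(4,2)–@(4,3)=  → 1/2 unlike.
Row 6: %(6,0)–%(6,1)=  → 0/1 unlike.
Total adjacent occupied pairs: 26; unlike-type pairs: 7.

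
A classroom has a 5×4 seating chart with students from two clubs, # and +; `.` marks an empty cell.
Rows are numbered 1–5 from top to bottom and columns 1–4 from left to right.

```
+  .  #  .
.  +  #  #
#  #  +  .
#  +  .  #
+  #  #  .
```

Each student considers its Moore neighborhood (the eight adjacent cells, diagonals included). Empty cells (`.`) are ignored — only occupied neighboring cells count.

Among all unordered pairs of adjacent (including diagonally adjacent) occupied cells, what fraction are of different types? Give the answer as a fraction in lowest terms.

Scan each occupied cell's neighbors to the right and below (and the two forward diagonals) so each pair is counted once.
From row 1: 1 unlike of 4 pairs (running 1/4).
From row 2: 5 unlike of 8 pairs (running 6/12).
From row 3: 4 unlike of 8 pairs (running 10/20).
From row 4: 4 unlike of 7 pairs (running 14/27).
From row 5: 1 unlike of 2 pairs (running 15/29).
Total adjacent occupied pairs: 29; unlike-type pairs: 15.
15/29 is already in lowest terms.

15/29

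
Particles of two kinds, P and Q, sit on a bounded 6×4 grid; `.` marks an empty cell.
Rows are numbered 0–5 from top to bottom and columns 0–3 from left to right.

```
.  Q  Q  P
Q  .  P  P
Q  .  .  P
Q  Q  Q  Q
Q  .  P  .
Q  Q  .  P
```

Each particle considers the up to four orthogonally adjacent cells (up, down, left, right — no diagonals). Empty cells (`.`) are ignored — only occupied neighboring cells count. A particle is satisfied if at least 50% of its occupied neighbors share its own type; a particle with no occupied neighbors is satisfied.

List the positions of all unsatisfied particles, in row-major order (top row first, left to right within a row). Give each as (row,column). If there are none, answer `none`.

(0,2), (4,2)

Row 0: (0,1)Q 1/1 ✓ · (0,2)Q 1/3 ✗ · (0,3)P 1/2 ✓
Row 1: (1,0)Q 1/1 ✓ · (1,2)P 1/2 ✓ · (1,3)P 3/3 ✓
Row 2: (2,0)Q 2/2 ✓ · (2,3)P 1/2 ✓
Row 3: (3,0)Q 3/3 ✓ · (3,1)Q 2/2 ✓ · (3,2)Q 2/3 ✓ · (3,3)Q 1/2 ✓
Row 4: (4,0)Q 2/2 ✓ · (4,2)P 0/1 ✗
Row 5: (5,0)Q 2/2 ✓ · (5,1)Q 1/1 ✓ · (5,3)P 0/0 ✓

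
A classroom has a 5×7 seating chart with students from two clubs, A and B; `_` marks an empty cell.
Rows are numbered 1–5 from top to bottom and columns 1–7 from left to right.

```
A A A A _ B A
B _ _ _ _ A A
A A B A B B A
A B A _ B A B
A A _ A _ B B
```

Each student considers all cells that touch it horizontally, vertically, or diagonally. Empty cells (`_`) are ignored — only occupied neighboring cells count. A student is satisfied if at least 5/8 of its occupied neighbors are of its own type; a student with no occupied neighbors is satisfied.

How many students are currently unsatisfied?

(1,1)A 1/2 not
(1,2)A 2/3 satisfied
(1,3)A 2/2 satisfied
(1,4)A 1/1 satisfied
(1,6)B 0/3 not
(1,7)A 2/3 satisfied
(2,1)B 0/4 not
(2,6)A 3/6 not
(2,7)A 3/5 not
(3,1)A 2/4 not
(3,2)A 3/6 not
(3,3)B 1/4 not
(3,4)A 1/4 not
(3,5)B 2/5 not
(3,6)B 3/7 not
(3,7)A 3/5 not
(4,1)A 4/5 satisfied
(4,2)B 1/7 not
(4,3)A 4/6 satisfied
(4,5)B 3/6 not
(4,6)A 1/7 not
(4,7)B 3/5 not
(5,1)A 2/3 satisfied
(5,2)A 3/4 satisfied
(5,4)A 1/2 not
(5,6)B 3/4 satisfied
(5,7)B 2/3 satisfied
Unsatisfied: (1,1), (1,6), (2,1), (2,6), (2,7), (3,1), (3,2), (3,3), (3,4), (3,5), (3,6), (3,7), (4,2), (4,5), (4,6), (4,7), (5,4) — 17 in total.

17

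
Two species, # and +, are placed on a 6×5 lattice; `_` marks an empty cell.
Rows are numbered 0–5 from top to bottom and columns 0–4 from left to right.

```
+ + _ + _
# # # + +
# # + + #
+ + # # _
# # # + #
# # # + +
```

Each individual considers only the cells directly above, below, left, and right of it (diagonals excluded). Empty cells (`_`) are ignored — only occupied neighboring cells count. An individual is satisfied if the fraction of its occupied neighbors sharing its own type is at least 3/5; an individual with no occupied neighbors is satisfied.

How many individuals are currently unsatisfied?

15

Row 0: (0,0)+ 1/2 unhappy · (0,1)+ 1/2 unhappy · (0,3)+ 1/1 ok
Row 1: (1,0)# 2/3 ok · (1,1)# 3/4 ok · (1,2)# 1/3 unhappy · (1,3)+ 3/4 ok · (1,4)+ 1/2 unhappy
Row 2: (2,0)# 2/3 ok · (2,1)# 2/4 unhappy · (2,2)+ 1/4 unhappy · (2,3)+ 2/4 unhappy · (2,4)# 0/2 unhappy
Row 3: (3,0)+ 1/3 unhappy · (3,1)+ 1/4 unhappy · (3,2)# 2/4 unhappy · (3,3)# 1/3 unhappy
Row 4: (4,0)# 2/3 ok · (4,1)# 3/4 ok · (4,2)# 3/4 ok · (4,3)+ 1/4 unhappy · (4,4)# 0/2 unhappy
Row 5: (5,0)# 2/2 ok · (5,1)# 3/3 ok · (5,2)# 2/3 ok · (5,3)+ 2/3 ok · (5,4)+ 1/2 unhappy
Unsatisfied: (0,0), (0,1), (1,2), (1,4), (2,1), (2,2), (2,3), (2,4), (3,0), (3,1), (3,2), (3,3), (4,3), (4,4), (5,4) — 15 in total.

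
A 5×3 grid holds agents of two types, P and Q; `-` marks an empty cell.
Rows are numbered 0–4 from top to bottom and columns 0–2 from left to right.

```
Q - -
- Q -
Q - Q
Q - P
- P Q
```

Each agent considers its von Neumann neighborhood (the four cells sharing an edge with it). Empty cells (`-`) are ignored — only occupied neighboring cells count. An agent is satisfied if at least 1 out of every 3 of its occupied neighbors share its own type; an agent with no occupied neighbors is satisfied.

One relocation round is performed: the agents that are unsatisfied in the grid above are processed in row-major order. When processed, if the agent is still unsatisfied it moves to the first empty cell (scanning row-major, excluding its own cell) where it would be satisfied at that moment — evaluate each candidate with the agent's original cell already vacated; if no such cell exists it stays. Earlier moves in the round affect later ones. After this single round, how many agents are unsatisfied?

0

Initially unsatisfied (in order): (2,2), (3,2), (4,1), (4,2).
  (2,2) → (0,1).
  (3,2) → (2,2).
  (4,1) → (1,2).
  (4,2): now satisfied by earlier moves; stays.
Resulting grid:
Q Q -
- Q P
Q - P
Q - -
- - Q
All satisfied now.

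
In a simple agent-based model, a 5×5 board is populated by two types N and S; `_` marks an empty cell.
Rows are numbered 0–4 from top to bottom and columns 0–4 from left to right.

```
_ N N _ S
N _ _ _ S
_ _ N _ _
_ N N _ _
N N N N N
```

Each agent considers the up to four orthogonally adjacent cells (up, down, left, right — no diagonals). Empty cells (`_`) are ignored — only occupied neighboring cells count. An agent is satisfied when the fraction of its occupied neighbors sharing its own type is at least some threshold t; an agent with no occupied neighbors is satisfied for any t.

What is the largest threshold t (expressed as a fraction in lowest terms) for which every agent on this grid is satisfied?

1/1

(0,1)N 1/1
(0,2)N 1/1
(0,4)S 1/1
(1,0)N — no occupied neighbors
(1,4)S 1/1
(2,2)N 1/1
(3,1)N 2/2
(3,2)N 3/3
(4,0)N 1/1
(4,1)N 3/3
(4,2)N 3/3
(4,3)N 2/2
(4,4)N 1/1
The smallest same-type fraction is 1/1 at (0,1), which reduces to 1/1. Any threshold above that leaves this agent unsatisfied.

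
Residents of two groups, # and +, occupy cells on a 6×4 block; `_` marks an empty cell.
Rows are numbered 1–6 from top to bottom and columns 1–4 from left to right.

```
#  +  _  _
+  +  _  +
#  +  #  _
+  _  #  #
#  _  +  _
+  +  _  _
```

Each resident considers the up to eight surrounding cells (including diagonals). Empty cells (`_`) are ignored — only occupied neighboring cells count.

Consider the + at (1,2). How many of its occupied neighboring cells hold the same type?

2

Occupied neighbors of (1,2): (1,1)=#, (2,1)=+, (2,2)=+.
Same type (+): 2 of 3.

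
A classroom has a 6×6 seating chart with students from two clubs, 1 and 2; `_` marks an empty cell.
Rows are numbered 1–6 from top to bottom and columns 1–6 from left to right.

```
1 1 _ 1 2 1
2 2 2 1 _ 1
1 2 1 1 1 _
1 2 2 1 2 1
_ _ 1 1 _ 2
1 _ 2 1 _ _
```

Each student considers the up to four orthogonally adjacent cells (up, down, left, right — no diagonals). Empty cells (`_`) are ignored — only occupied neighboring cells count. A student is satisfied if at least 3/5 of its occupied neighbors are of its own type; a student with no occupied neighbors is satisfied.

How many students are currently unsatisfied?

(1,1)1 1/2 not
(1,2)1 1/2 not
(1,4)1 1/2 not
(1,5)2 0/2 not
(1,6)1 1/2 not
(2,1)2 1/3 not
(2,2)2 3/4 satisfied
(2,3)2 1/3 not
(2,4)1 2/3 satisfied
(2,6)1 1/1 satisfied
(3,1)1 1/3 not
(3,2)2 2/4 not
(3,3)1 1/4 not
(3,4)1 4/4 satisfied
(3,5)1 1/2 not
(4,1)1 1/2 not
(4,2)2 2/3 satisfied
(4,3)2 1/4 not
(4,4)1 2/4 not
(4,5)2 0/3 not
(4,6)1 0/2 not
(5,3)1 1/3 not
(5,4)1 3/3 satisfied
(5,6)2 0/1 not
(6,1)1 0/0 satisfied
(6,3)2 0/2 not
(6,4)1 1/2 not
Unsatisfied: (1,1), (1,2), (1,4), (1,5), (1,6), (2,1), (2,3), (3,1), (3,2), (3,3), (3,5), (4,1), (4,3), (4,4), (4,5), (4,6), (5,3), (5,6), (6,3), (6,4) — 20 in total.

20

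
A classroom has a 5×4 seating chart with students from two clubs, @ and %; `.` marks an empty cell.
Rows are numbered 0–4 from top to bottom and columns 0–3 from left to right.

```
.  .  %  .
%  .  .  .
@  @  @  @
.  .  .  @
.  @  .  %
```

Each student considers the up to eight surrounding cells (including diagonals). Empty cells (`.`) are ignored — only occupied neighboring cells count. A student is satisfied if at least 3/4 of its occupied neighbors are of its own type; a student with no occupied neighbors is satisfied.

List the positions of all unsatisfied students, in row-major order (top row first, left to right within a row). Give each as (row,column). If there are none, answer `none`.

(1,0), (2,0), (2,1), (3,3), (4,3)

Row 0: (0,2)% 0/0 ✓
Row 1: (1,0)% 0/2 ✗
Row 2: (2,0)@ 1/2 ✗ · (2,1)@ 2/3 ✗ · (2,2)@ 3/3 ✓ · (2,3)@ 2/2 ✓
Row 3: (3,3)@ 2/3 ✗
Row 4: (4,1)@ 0/0 ✓ · (4,3)% 0/1 ✗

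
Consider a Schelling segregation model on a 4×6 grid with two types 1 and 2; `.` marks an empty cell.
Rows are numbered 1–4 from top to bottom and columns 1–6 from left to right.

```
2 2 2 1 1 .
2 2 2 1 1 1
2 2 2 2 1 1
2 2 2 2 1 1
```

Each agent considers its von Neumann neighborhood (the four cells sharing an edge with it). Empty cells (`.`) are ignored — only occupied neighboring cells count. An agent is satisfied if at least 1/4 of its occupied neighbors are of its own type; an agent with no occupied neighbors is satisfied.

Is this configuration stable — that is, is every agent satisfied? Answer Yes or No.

Row 1: (1,1)2 2/2 satisfied · (1,2)2 3/3 satisfied · (1,3)2 2/3 satisfied · (1,4)1 2/3 satisfied · (1,5)1 2/2 satisfied
Row 2: (2,1)2 3/3 satisfied · (2,2)2 4/4 satisfied · (2,3)2 3/4 satisfied · (2,4)1 2/4 satisfied · (2,5)1 4/4 satisfied · (2,6)1 2/2 satisfied
Row 3: (3,1)2 3/3 satisfied · (3,2)2 4/4 satisfied · (3,3)2 4/4 satisfied · (3,4)2 2/4 satisfied · (3,5)1 3/4 satisfied · (3,6)1 3/3 satisfied
Row 4: (4,1)2 2/2 satisfied · (4,2)2 3/3 satisfied · (4,3)2 3/3 satisfied · (4,4)2 2/3 satisfied · (4,5)1 2/3 satisfied · (4,6)1 2/2 satisfied
All meet the threshold, so the configuration is stable.

Yes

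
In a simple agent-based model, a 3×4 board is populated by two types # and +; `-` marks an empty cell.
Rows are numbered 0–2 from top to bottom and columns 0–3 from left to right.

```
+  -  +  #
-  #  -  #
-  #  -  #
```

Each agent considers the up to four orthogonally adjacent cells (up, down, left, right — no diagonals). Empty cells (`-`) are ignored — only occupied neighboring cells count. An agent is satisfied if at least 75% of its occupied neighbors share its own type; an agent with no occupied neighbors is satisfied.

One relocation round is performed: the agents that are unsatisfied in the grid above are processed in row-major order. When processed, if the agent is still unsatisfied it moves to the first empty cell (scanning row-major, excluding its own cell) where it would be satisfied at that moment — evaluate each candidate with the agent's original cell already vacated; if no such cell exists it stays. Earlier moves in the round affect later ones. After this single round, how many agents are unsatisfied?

0

Initially unsatisfied (in order): (0,2), (0,3).
  (0,2): no empty cell satisfies it; stays.
  (0,3) → (2,0).
Resulting grid:
+ - + -
- # - #
# # - #
All satisfied now.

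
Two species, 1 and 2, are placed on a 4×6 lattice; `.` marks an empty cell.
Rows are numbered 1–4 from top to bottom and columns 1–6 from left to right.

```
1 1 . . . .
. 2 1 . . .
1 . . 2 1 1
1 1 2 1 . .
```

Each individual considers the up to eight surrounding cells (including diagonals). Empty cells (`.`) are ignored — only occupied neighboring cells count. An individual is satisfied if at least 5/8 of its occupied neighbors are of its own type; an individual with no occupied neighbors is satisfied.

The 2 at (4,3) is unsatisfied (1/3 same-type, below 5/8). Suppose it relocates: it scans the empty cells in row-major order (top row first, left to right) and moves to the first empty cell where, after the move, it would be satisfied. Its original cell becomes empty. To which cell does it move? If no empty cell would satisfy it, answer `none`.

(1,5)

Vacating (4,3). Empty cells in order:
  (1,3): 1/3 same-type → still unsatisfied.
  (1,4): 0/1 same-type → still unsatisfied.
  (1,5): 0/0 same-type → satisfied — stop here.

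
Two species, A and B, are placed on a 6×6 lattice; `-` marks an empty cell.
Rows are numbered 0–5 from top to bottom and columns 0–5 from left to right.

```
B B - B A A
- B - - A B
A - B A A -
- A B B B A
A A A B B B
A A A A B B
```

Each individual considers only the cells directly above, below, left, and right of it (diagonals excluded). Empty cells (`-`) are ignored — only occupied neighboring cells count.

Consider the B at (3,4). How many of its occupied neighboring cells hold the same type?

Occupied neighbors of (3,4): (2,4)=A, (4,4)=B, (3,3)=B, (3,5)=A.
Same type (B): 2 of 4.

2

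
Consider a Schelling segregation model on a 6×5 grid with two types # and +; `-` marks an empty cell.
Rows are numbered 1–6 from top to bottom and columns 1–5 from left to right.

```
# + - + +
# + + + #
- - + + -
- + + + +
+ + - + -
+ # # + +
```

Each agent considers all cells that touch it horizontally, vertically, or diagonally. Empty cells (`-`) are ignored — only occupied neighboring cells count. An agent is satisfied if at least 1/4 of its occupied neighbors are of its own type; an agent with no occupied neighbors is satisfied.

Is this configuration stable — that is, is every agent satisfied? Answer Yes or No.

(1,1)# 1/3 ✓
(1,2)+ 2/4 ✓
(1,4)+ 3/4 ✓
(1,5)+ 2/3 ✓
(2,1)# 1/3 ✓
(2,2)+ 3/5 ✓
(2,3)+ 6/6 ✓
(2,4)+ 5/6 ✓
(2,5)# 0/4 ✗
(3,3)+ 7/7 ✓
(3,4)+ 6/7 ✓
(4,2)+ 4/4 ✓
(4,3)+ 6/6 ✓
(4,4)+ 5/5 ✓
(4,5)+ 3/3 ✓
(5,1)+ 3/4 ✓
(5,2)+ 4/6 ✓
(5,4)+ 5/6 ✓
(6,1)+ 2/3 ✓
(6,2)# 1/4 ✓
(6,3)# 1/4 ✓
(6,4)+ 2/3 ✓
(6,5)+ 2/2 ✓
For instance (2,5) has only 0/4 same-type neighbors, below 1/4.

No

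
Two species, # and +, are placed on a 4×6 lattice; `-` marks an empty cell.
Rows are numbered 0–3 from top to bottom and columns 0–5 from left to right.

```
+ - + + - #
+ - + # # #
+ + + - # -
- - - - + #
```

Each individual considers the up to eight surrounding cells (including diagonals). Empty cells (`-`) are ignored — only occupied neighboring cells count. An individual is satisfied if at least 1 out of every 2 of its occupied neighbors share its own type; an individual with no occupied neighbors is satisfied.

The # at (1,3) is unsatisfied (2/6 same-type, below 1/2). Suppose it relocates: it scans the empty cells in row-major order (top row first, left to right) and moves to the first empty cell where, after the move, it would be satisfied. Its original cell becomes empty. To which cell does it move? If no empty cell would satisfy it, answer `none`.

Vacating (1,3). Empty cells in order:
  (0,1): 0/4 same-type → still unsatisfied.
  (0,4): 3/4 same-type → satisfied — stop here.

(0,4)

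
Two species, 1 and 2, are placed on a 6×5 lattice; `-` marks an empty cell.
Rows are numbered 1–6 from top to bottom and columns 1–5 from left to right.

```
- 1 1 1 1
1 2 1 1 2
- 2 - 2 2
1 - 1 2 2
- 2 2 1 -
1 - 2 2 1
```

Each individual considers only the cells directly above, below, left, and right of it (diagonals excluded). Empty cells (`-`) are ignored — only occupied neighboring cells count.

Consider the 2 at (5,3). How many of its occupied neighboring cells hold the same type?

2

Occupied neighbors of (5,3): (4,3)=1, (6,3)=2, (5,2)=2, (5,4)=1.
Same type (2): 2 of 4.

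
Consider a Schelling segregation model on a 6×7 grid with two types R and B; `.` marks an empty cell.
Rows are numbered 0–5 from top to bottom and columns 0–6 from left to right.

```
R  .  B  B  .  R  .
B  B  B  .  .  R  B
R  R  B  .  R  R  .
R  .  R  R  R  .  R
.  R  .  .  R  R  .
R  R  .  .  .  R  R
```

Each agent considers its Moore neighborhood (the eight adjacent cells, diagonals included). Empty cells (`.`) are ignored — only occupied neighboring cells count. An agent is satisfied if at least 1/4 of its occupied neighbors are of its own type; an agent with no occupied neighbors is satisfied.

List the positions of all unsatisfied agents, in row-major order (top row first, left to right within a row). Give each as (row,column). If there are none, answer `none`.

Row 0: (0,0)R 0/2 unhappy · (0,2)B 3/3 ok · (0,3)B 2/2 ok · (0,5)R 1/2 ok
Row 1: (1,0)B 1/4 ok · (1,1)B 4/7 ok · (1,2)B 4/5 ok · (1,5)R 3/4 ok · (1,6)B 0/3 unhappy
Row 2: (2,0)R 2/4 ok · (2,1)R 3/7 ok · (2,2)B 2/5 ok · (2,4)R 4/4 ok · (2,5)R 4/5 ok
Row 3: (3,0)R 3/3 ok · (3,2)R 3/4 ok · (3,3)R 4/5 ok · (3,4)R 5/5 ok · (3,6)R 2/2 ok
Row 4: (4,1)R 4/4 ok · (4,4)R 4/4 ok · (4,5)R 5/5 ok
Row 5: (5,0)R 2/2 ok · (5,1)R 2/2 ok · (5,5)R 3/3 ok · (5,6)R 2/2 ok

(0,0), (1,6)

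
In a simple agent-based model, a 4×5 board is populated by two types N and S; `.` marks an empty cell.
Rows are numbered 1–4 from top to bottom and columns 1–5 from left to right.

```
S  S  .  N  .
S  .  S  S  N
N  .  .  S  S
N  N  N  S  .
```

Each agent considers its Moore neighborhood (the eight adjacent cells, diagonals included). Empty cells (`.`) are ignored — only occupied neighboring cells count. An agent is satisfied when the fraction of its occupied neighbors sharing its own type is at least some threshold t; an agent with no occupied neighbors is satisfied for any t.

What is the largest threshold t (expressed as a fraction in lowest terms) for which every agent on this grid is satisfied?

1/4

(1,1)S 2/2
(1,2)S 3/3
(1,4)N 1/3
(2,1)S 2/3
(2,3)S 3/4
(2,4)S 3/5
(2,5)N 1/4
(3,1)N 2/3
(3,4)S 4/6
(3,5)S 3/4
(4,1)N 2/2
(4,2)N 3/3
(4,3)N 1/3
(4,4)S 2/3
The smallest same-type fraction is 1/4 at (2,5), which reduces to 1/4. Any threshold above that leaves this agent unsatisfied.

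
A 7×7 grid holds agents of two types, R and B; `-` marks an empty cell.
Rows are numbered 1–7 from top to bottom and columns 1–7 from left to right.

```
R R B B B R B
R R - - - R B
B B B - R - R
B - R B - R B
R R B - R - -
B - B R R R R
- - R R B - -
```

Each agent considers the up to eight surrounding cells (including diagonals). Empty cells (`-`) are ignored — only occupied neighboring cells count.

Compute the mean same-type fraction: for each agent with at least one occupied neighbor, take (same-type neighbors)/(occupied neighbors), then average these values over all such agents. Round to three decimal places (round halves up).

Row 1: (1,1)R 3/3 · (1,2)R 3/4 · (1,3)B 1/3 · (1,4)B 2/2 · (1,5)B 1/3 · (1,6)R 1/4 · (1,7)B 1/3
Row 2: (2,1)R 3/5 · (2,2)R 3/7 · (2,6)R 3/6 · (2,7)B 1/4
Row 3: (3,1)B 2/4 · (3,2)B 3/6 · (3,3)B 2/4 · (3,5)R 2/3 · (3,7)R 2/4
Row 4: (4,1)B 2/4 · (4,3)R 1/5 · (4,4)B 2/5 · (4,6)R 3/4 · (4,7)B 0/2
Row 5: (5,1)R 1/3 · (5,2)R 2/6 · (5,3)B 2/5 · (5,5)R 4/5
Row 6: (6,1)B 0/2 · (6,3)B 1/5 · (6,4)R 4/7 · (6,5)R 4/5 · (6,6)R 3/4 · (6,7)R 1/1
Row 7: (7,3)R 2/3 · (7,4)R 3/5 · (7,5)B 0/4
Sum over 34 agents: 3/3 + 3/4 + 1/3 + 2/2 + 1/3 + 1/4 + 1/3 + 3/5 + 3/7 + 3/6 + 1/4 + 2/4 + 3/6 + 2/4 + 2/3 + 2/4 + 2/4 + 1/5 + 2/5 + 3/4 + 0/2 + 1/3 + 2/6 + 2/5 + 4/5 + 0/2 + 1/5 + 4/7 + 4/5 + 3/4 + 1/1 + 2/3 + 3/5 + 0/4 = 67/4; mean = 67/4 ÷ 34 = 67/136 = 0.492647… → 0.493.

0.493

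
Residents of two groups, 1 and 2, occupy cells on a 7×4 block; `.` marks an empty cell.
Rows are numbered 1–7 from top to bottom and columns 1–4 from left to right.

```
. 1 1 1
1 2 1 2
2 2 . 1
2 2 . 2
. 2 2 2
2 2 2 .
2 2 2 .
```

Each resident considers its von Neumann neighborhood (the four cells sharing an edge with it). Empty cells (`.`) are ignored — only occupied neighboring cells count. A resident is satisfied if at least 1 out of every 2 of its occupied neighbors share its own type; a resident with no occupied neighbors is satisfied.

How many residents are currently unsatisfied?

Row 1: (1,2)1 1/2 ok · (1,3)1 3/3 ok · (1,4)1 1/2 ok
Row 2: (2,1)1 0/2 unhappy · (2,2)2 1/4 unhappy · (2,3)1 1/3 unhappy · (2,4)2 0/3 unhappy
Row 3: (3,1)2 2/3 ok · (3,2)2 3/3 ok · (3,4)1 0/2 unhappy
Row 4: (4,1)2 2/2 ok · (4,2)2 3/3 ok · (4,4)2 1/2 ok
Row 5: (5,2)2 3/3 ok · (5,3)2 3/3 ok · (5,4)2 2/2 ok
Row 6: (6,1)2 2/2 ok · (6,2)2 4/4 ok · (6,3)2 3/3 ok
Row 7: (7,1)2 2/2 ok · (7,2)2 3/3 ok · (7,3)2 2/2 ok
Unsatisfied: (2,1), (2,2), (2,3), (2,4), (3,4) — 5 in total.

5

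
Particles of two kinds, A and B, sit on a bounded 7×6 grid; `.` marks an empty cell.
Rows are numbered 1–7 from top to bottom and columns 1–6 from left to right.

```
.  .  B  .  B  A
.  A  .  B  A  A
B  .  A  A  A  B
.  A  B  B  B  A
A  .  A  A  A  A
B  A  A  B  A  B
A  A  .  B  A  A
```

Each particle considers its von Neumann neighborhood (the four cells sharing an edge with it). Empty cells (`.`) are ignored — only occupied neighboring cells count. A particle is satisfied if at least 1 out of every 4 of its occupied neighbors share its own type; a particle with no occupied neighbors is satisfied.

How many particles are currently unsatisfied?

(1,3)B 0/0 satisfied
(1,5)B 0/2 not
(1,6)A 1/2 satisfied
(2,2)A 0/0 satisfied
(2,4)B 0/2 not
(2,5)A 2/4 satisfied
(2,6)A 2/3 satisfied
(3,1)B 0/0 satisfied
(3,3)A 1/2 satisfied
(3,4)A 2/4 satisfied
(3,5)A 2/4 satisfied
(3,6)B 0/3 not
(4,2)A 0/1 not
(4,3)B 1/4 satisfied
(4,4)B 2/4 satisfied
(4,5)B 1/4 satisfied
(4,6)A 1/3 satisfied
(5,1)A 0/1 not
(5,3)A 2/3 satisfied
(5,4)A 2/4 satisfied
(5,5)A 3/4 satisfied
(5,6)A 2/3 satisfied
(6,1)B 0/3 not
(6,2)A 2/3 satisfied
(6,3)A 2/3 satisfied
(6,4)B 1/4 satisfied
(6,5)A 2/4 satisfied
(6,6)B 0/3 not
(7,1)A 1/2 satisfied
(7,2)A 2/2 satisfied
(7,4)B 1/2 satisfied
(7,5)A 2/3 satisfied
(7,6)A 1/2 satisfied
Unsatisfied: (1,5), (2,4), (3,6), (4,2), (5,1), (6,1), (6,6) — 7 in total.

7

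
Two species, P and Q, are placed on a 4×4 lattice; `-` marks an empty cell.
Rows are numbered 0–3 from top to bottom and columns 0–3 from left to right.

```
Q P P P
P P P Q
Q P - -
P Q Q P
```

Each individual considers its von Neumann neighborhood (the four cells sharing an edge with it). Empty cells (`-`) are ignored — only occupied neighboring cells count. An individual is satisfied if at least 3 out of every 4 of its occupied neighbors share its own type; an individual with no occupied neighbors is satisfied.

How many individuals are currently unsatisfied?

Row 0: (0,0)Q 0/2 not · (0,1)P 2/3 not · (0,2)P 3/3 satisfied · (0,3)P 1/2 not
Row 1: (1,0)P 1/3 not · (1,1)P 4/4 satisfied · (1,2)P 2/3 not · (1,3)Q 0/2 not
Row 2: (2,0)Q 0/3 not · (2,1)P 1/3 not
Row 3: (3,0)P 0/2 not · (3,1)Q 1/3 not · (3,2)Q 1/2 not · (3,3)P 0/1 not
Unsatisfied: (0,0), (0,1), (0,3), (1,0), (1,2), (1,3), (2,0), (2,1), (3,0), (3,1), (3,2), (3,3) — 12 in total.

12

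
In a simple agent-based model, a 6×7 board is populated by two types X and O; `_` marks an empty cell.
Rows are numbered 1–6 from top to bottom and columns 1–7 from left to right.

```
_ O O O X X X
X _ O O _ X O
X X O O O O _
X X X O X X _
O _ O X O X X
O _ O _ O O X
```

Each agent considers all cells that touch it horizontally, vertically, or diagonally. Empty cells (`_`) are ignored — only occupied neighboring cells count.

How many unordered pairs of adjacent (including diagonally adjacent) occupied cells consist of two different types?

Scan each occupied cell's neighbors to the right and below (and the two forward diagonals) so each pair is counted once.
From row 1: 5 unlike of 17 pairs (running 5/17).
From row 2: 4 unlike of 13 pairs (running 9/30).
From row 3: 9 unlike of 21 pairs (running 18/51).
From row 4: 9 unlike of 19 pairs (running 27/70).
From row 5: 8 unlike of 15 pairs (running 35/85).
From row 6: 1 unlike of 2 pairs (running 36/87).
Total adjacent occupied pairs: 87; unlike-type pairs: 36.

36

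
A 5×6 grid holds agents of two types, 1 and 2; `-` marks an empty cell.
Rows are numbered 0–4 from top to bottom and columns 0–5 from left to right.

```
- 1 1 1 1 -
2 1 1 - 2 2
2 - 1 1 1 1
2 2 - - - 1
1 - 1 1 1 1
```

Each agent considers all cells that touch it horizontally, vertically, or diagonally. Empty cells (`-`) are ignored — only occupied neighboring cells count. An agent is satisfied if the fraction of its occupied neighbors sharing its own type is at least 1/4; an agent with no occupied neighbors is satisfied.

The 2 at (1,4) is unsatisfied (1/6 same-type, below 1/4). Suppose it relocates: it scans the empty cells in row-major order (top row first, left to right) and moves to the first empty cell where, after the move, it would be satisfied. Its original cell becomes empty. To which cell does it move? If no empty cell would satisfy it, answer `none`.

Vacating (1,4). Empty cells in order:
  (0,0): 1/3 same-type → satisfied — stop here.

(0,0)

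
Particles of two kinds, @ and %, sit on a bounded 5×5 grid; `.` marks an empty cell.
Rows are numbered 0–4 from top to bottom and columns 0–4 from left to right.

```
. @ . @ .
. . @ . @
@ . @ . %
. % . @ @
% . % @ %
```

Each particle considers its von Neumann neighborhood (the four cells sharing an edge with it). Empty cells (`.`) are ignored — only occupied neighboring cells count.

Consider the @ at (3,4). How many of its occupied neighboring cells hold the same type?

Occupied neighbors of (3,4): (2,4)=%, (4,4)=%, (3,3)=@.
Same type (@): 1 of 3.

1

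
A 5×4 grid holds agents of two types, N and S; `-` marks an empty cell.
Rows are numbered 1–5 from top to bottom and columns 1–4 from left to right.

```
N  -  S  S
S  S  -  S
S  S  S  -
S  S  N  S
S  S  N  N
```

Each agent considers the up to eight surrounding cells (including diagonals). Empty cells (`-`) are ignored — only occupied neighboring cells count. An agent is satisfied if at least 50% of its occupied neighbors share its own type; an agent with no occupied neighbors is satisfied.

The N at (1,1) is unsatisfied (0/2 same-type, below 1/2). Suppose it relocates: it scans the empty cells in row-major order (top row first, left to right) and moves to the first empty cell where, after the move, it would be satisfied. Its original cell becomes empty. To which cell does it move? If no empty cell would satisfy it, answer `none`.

none

Vacating (1,1). Empty cells in order:
  (1,2): 0/3 same-type → still unsatisfied.
  (2,3): 0/6 same-type → still unsatisfied.
  (3,4): 1/4 same-type → still unsatisfied.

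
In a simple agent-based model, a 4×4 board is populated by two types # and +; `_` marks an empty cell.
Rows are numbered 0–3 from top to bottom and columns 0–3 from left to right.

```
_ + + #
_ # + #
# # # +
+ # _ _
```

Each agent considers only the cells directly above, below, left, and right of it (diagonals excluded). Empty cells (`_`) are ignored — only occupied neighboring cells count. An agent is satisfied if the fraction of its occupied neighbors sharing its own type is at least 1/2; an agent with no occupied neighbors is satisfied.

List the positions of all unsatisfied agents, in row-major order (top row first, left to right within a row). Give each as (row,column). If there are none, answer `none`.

(0,1)+ 1/2 satisfied
(0,2)+ 2/3 satisfied
(0,3)# 1/2 satisfied
(1,1)# 1/3 not
(1,2)+ 1/4 not
(1,3)# 1/3 not
(2,0)# 1/2 satisfied
(2,1)# 4/4 satisfied
(2,2)# 1/3 not
(2,3)+ 0/2 not
(3,0)+ 0/2 not
(3,1)# 1/2 satisfied

(1,1), (1,2), (1,3), (2,2), (2,3), (3,0)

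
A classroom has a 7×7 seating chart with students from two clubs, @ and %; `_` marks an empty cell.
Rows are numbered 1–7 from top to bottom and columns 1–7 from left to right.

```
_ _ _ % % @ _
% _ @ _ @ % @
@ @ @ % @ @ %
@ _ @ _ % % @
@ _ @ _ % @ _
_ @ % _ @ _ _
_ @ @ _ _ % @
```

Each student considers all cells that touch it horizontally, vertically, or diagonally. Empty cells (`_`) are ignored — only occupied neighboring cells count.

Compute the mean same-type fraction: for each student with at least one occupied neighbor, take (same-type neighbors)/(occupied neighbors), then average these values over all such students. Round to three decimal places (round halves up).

(1,4)% 1/3
(1,5)% 2/4
(1,6)@ 2/4
(2,1)% 0/2
(2,3)@ 2/4
(2,5)@ 3/7
(2,6)% 2/7
(2,7)@ 2/4
(3,1)@ 2/3
(3,2)@ 5/6
(3,3)@ 3/4
(3,4)% 1/6
(3,5)@ 2/6
(3,6)@ 4/8
(3,7)% 2/5
(4,1)@ 3/3
(4,3)@ 3/4
(4,5)% 3/6
(4,6)% 3/7
(4,7)@ 2/4
(5,1)@ 2/2
(5,3)@ 2/3
(5,5)% 2/4
(5,6)@ 2/5
(6,2)@ 4/5
(6,3)% 0/4
(6,5)@ 1/3
(7,2)@ 2/3
(7,3)@ 2/3
(7,6)% 0/2
(7,7)@ 0/1
Sum over 31 students: 1/3 + 2/4 + 2/4 + 0/2 + 2/4 + 3/7 + 2/7 + 2/4 + 2/3 + 5/6 + 3/4 + 1/6 + 2/6 + 4/8 + 2/5 + 3/3 + 3/4 + 3/6 + 3/7 + 2/4 + 2/2 + 2/3 + 2/4 + 2/5 + 4/5 + 0/4 + 1/3 + 2/3 + 2/3 + 0/2 + 0/1 = 3131/210; mean = 3131/210 ÷ 31 = 101/210 = 0.480952… → 0.481.

0.481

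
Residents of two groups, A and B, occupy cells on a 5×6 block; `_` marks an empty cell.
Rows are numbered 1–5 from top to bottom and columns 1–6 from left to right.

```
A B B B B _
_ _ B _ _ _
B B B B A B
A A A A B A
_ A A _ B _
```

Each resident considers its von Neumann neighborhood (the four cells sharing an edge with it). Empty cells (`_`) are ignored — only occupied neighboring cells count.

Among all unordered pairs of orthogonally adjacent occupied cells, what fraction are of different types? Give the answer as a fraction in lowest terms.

11/26

Scan each occupied cell's neighbors to the right and below so each pair is counted once.
From row 1: 1 unlike of 5 pairs (running 1/5).
From row 2: 0 unlike of 1 pairs (running 1/6).
From row 3: 8 unlike of 11 pairs (running 9/17).
From row 4: 2 unlike of 8 pairs (running 11/25).
From row 5: 0 unlike of 1 pairs (running 11/26).
Total adjacent occupied pairs: 26; unlike-type pairs: 11.
11/26 is already in lowest terms.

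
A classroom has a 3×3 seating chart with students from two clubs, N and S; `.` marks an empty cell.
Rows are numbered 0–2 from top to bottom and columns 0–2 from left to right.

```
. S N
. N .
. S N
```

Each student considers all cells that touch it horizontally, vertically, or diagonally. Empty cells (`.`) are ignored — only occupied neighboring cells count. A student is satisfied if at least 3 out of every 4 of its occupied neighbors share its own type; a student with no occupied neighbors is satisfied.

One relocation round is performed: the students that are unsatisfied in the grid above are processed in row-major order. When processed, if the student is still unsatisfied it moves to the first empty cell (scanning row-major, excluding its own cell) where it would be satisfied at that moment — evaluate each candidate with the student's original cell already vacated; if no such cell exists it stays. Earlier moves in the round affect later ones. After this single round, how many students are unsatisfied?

5

Initially unsatisfied (in order): (0,1), (0,2), (1,1), (2,1), (2,2).
  (0,1): no empty cell satisfies it; stays.
  (0,2): no empty cell satisfies it; stays.
  (1,1): no empty cell satisfies it; stays.
  (2,1): no empty cell satisfies it; stays.
  (2,2): no empty cell satisfies it; stays.
Resulting grid:
. S N
. N .
. S N
Unsatisfied now: (0,1), (0,2), (1,1), (2,1), (2,2).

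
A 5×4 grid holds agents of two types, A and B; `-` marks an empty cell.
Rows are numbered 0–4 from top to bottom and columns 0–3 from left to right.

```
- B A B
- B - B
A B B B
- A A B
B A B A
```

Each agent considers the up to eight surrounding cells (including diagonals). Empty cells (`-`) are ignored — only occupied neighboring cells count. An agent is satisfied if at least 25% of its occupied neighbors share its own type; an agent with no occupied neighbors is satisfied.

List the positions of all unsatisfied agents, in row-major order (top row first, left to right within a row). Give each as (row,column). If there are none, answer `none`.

(0,2), (4,0), (4,2)

Row 0: (0,1)B 1/2 ✓ · (0,2)A 0/4 ✗ · (0,3)B 1/2 ✓
Row 1: (1,1)B 3/5 ✓ · (1,3)B 3/4 ✓
Row 2: (2,0)A 1/3 ✓ · (2,1)B 2/5 ✓ · (2,2)B 5/7 ✓ · (2,3)B 3/4 ✓
Row 3: (3,1)A 3/7 ✓ · (3,2)A 3/8 ✓ · (3,3)B 3/5 ✓
Row 4: (4,0)B 0/2 ✗ · (4,1)A 2/4 ✓ · (4,2)B 1/5 ✗ · (4,3)A 1/3 ✓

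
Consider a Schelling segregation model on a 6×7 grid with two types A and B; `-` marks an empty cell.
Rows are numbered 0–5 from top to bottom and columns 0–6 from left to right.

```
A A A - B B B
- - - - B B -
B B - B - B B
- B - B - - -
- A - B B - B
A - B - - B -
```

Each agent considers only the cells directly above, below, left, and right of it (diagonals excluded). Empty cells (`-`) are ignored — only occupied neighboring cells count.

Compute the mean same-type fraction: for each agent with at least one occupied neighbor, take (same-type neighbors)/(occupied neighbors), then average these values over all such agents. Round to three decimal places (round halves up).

Row 0: (0,0)A 1/1 · (0,1)A 2/2 · (0,2)A 1/1 · (0,4)B 2/2 · (0,5)B 3/3 · (0,6)B 1/1
Row 1: (1,4)B 2/2 · (1,5)B 3/3
Row 2: (2,0)B 1/1 · (2,1)B 2/2 · (2,3)B 1/1 · (2,5)B 2/2 · (2,6)B 1/1
Row 3: (3,1)B 1/2 · (3,3)B 2/2
Row 4: (4,1)A 0/1 · (4,3)B 2/2 · (4,4)B 1/1 · (4,6)B — no occupied neighbors
Row 5: (5,0)A — no occupied neighbors · (5,2)B — no occupied neighbors · (5,5)B — no occupied neighbors
Sum over 18 agents: 1/1 + 2/2 + 1/1 + 2/2 + 3/3 + 1/1 + 2/2 + 3/3 + 1/1 + 2/2 + 1/1 + 2/2 + 1/1 + 1/2 + 2/2 + 0/1 + 2/2 + 1/1 = 33/2; mean = 33/2 ÷ 18 = 11/12 = 0.916666… → 0.917.

0.917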